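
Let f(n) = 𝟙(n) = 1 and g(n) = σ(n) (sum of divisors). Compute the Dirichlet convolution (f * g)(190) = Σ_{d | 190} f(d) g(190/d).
(𝟙 * σ)(190) = 588

Divisors of 190: [1, 2, 5, 10, 19, 38, 95, 190]. For each d | 190:
  d = 1: 𝟙(1) · σ(190/1) = 1 · 360 = 360
  d = 2: 𝟙(2) · σ(190/2) = 1 · 120 = 120
  d = 5: 𝟙(5) · σ(190/5) = 1 · 60 = 60
  d = 10: 𝟙(10) · σ(190/10) = 1 · 20 = 20
  d = 19: 𝟙(19) · σ(190/19) = 1 · 18 = 18
  d = 38: 𝟙(38) · σ(190/38) = 1 · 6 = 6
  d = 95: 𝟙(95) · σ(190/95) = 1 · 3 = 3
  d = 190: 𝟙(190) · σ(190/190) = 1 · 1 = 1
Summing: (𝟙 * σ)(190) = 360 + 120 + 60 + 20 + 18 + 6 + 3 + 1 = 588.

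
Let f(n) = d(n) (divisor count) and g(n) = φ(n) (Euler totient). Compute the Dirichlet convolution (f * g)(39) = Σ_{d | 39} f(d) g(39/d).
(d * φ)(39) = 56

Divisors of 39: [1, 3, 13, 39]. For each d | 39:
  d = 1: d(1) · φ(39/1) = 1 · 24 = 24
  d = 3: d(3) · φ(39/3) = 2 · 12 = 24
  d = 13: d(13) · φ(39/13) = 2 · 2 = 4
  d = 39: d(39) · φ(39/39) = 4 · 1 = 4
Summing: (d * φ)(39) = 24 + 24 + 4 + 4 = 56.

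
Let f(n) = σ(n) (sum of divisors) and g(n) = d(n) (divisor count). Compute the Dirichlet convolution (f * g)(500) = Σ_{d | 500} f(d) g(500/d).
(σ * d)(500) = 3840

Divisors of 500: [1, 2, 4, 5, 10, 20, 25, 50, 100, 125, 250, 500]. For each d | 500:
  d = 1: σ(1) · d(500/1) = 1 · 12 = 12
  d = 2: σ(2) · d(500/2) = 3 · 8 = 24
  d = 4: σ(4) · d(500/4) = 7 · 4 = 28
  d = 5: σ(5) · d(500/5) = 6 · 9 = 54
  d = 10: σ(10) · d(500/10) = 18 · 6 = 108
  d = 20: σ(20) · d(500/20) = 42 · 3 = 126
  d = 25: σ(25) · d(500/25) = 31 · 6 = 186
  d = 50: σ(50) · d(500/50) = 93 · 4 = 372
  d = 100: σ(100) · d(500/100) = 217 · 2 = 434
  d = 125: σ(125) · d(500/125) = 156 · 3 = 468
  d = 250: σ(250) · d(500/250) = 468 · 2 = 936
  d = 500: σ(500) · d(500/500) = 1092 · 1 = 1092
Summing: (σ * d)(500) = 12 + 24 + 28 + 54 + 108 + 126 + 186 + 372 + 434 + 468 + 936 + 1092 = 3840.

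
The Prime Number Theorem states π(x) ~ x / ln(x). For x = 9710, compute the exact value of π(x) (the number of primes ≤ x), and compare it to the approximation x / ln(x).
π(9710) = 1197;  x/ln(x) ≈ 1057.63;  relative error ≈ 11.64%.

Directly count primes up to 9710: π(9710) = 1197. The PNT approximation gives 9710/ln(9710) ≈ 9710/9.18091 ≈ 1057.63. Relative error (π(x) − x/ln(x)) / π(x) ≈ 11.64%; the approximation is known to undercount slightly (Li(x) is a better estimate).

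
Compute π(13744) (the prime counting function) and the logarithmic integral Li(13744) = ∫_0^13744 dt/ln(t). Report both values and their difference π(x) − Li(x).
π(13744) = 1625;  Li(13744) ≈ 1645.42;  π(x) − Li(x) ≈ -20.42.

Direct count of primes ≤ 13744 gives π(13744) = 1625. Numerical evaluation of the logarithmic integral gives Li(13744) ≈ 1645.42. The difference π(x) − Li(x) ≈ -20.42 is typically negative for small/moderate x (Li(x) overestimates), though Littlewood's theorem shows this sign changes infinitely often.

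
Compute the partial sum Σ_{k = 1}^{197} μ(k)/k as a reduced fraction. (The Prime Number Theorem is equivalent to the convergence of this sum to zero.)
Σ μ(k)/k = -10619956756869560313065816620548852142822454316540788251493888218559666579195/412585138412243404033282153204433423786722919328407878608465087271542530344602

Values of μ(k) for 1 ≤ k ≤ 197: μ(1) = 1, μ(2) = -1, μ(3) = -1, μ(5) = -1, μ(6) = 1, μ(7) = -1, μ(10) = 1, μ(11) = -1, μ(13) = -1, μ(14) = 1, μ(15) = 1, μ(17) = -1, μ(19) = -1, μ(21) = 1, μ(22) = 1, μ(23) = -1, μ(26) = 1, μ(29) = -1, μ(30) = -1, μ(31) = -1, μ(33) = 1, μ(34) = 1, μ(35) = 1, μ(37) = -1, μ(38) = 1, μ(39) = 1, μ(41) = -1, μ(42) = -1, μ(43) = -1, μ(46) = 1, μ(47) = -1, μ(51) = 1, μ(53) = -1, μ(55) = 1, μ(57) = 1, μ(58) = 1, μ(59) = -1, μ(61) = -1, μ(62) = 1, μ(65) = 1, μ(66) = -1, μ(67) = -1, μ(69) = 1, μ(70) = -1, μ(71) = -1, μ(73) = -1, μ(74) = 1, μ(77) = 1, μ(78) = -1, μ(79) = -1, μ(82) = 1, μ(83) = -1, μ(85) = 1, μ(86) = 1, μ(87) = 1, μ(89) = -1, μ(91) = 1, μ(93) = 1, μ(94) = 1, μ(95) = 1, μ(97) = -1, μ(101) = -1, μ(102) = -1, μ(103) = -1, μ(105) = -1, μ(106) = 1, μ(107) = -1, μ(109) = -1, μ(110) = -1, μ(111) = 1, μ(113) = -1, μ(114) = -1, μ(115) = 1, μ(118) = 1, μ(119) = 1, μ(122) = 1, μ(123) = 1, μ(127) = -1, μ(129) = 1, μ(130) = -1, μ(131) = -1, μ(133) = 1, μ(134) = 1, μ(137) = -1, μ(138) = -1, μ(139) = -1, μ(141) = 1, μ(142) = 1, μ(143) = 1, μ(145) = 1, μ(146) = 1, μ(149) = -1, μ(151) = -1, μ(154) = -1, μ(155) = 1, μ(157) = -1, μ(158) = 1, μ(159) = 1, μ(161) = 1, μ(163) = -1, μ(165) = -1, μ(166) = 1, μ(167) = -1, μ(170) = -1, μ(173) = -1, μ(174) = -1, μ(177) = 1, μ(178) = 1, μ(179) = -1, μ(181) = -1, μ(182) = -1, μ(183) = 1, μ(185) = 1, μ(186) = -1, μ(187) = 1, μ(190) = -1, μ(191) = -1, μ(193) = -1, μ(194) = 1, μ(195) = -1, μ(197) = -1, with μ = 0 on non-squarefree integers. Summing μ(k)/k for k where μ(k) ≠ 0 gives -10619956756869560313065816620548852142822454316540788251493888218559666579195/412585138412243404033282153204433423786722919328407878608465087271542530344602 ≈ -0.0257. (PNT ⟺ this sum → 0 as n → ∞.)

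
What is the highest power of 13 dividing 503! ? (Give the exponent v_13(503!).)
v_13(503!) = 40

Legendre's formula: v_p(n!) = Σ_{k ≥ 1} ⌊n / p^k⌋. For p = 13, n = 503, the terms are:
  ⌊503/13^1⌋ = ⌊503/13⌋ = 38
  ⌊503/13^2⌋ = ⌊503/169⌋ = 2
(the next term ⌊503/13^3⌋ = 0, terminating the sum). Summing: v_13(503!) = 38 + 2 = 40.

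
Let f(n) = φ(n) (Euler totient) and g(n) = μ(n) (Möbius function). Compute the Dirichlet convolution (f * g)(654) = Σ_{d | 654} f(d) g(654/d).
(φ * μ)(654) = 0

Divisors of 654: [1, 2, 3, 6, 109, 218, 327, 654]. For each d | 654:
  d = 1: φ(1) · μ(654/1) = 1 · -1 = -1
  d = 2: φ(2) · μ(654/2) = 1 · 1 = 1
  d = 3: φ(3) · μ(654/3) = 2 · 1 = 2
  d = 6: φ(6) · μ(654/6) = 2 · -1 = -2
  d = 109: φ(109) · μ(654/109) = 108 · 1 = 108
  d = 218: φ(218) · μ(654/218) = 108 · -1 = -108
  d = 327: φ(327) · μ(654/327) = 216 · -1 = -216
  d = 654: φ(654) · μ(654/654) = 216 · 1 = 216
Summing: (φ * μ)(654) = -1 + 1 + 2 + -2 + 108 + -108 + -216 + 216 = 0.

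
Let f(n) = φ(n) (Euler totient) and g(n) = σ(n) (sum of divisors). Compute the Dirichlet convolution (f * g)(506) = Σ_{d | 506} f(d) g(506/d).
(φ * σ)(506) = 4048

Divisors of 506: [1, 2, 11, 22, 23, 46, 253, 506]. For each d | 506:
  d = 1: φ(1) · σ(506/1) = 1 · 864 = 864
  d = 2: φ(2) · σ(506/2) = 1 · 288 = 288
  d = 11: φ(11) · σ(506/11) = 10 · 72 = 720
  d = 22: φ(22) · σ(506/22) = 10 · 24 = 240
  d = 23: φ(23) · σ(506/23) = 22 · 36 = 792
  d = 46: φ(46) · σ(506/46) = 22 · 12 = 264
  d = 253: φ(253) · σ(506/253) = 220 · 3 = 660
  d = 506: φ(506) · σ(506/506) = 220 · 1 = 220
Summing: (φ * σ)(506) = 864 + 288 + 720 + 240 + 792 + 264 + 660 + 220 = 4048.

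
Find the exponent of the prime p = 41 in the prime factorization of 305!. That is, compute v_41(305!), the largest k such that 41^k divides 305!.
v_41(305!) = 7

Legendre's formula: v_p(n!) = Σ_{k ≥ 1} ⌊n / p^k⌋. For p = 41, n = 305, the terms are:
  ⌊305/41^1⌋ = ⌊305/41⌋ = 7
(the next term ⌊305/41^2⌋ = 0, terminating the sum). Summing: v_41(305!) = 7 = 7.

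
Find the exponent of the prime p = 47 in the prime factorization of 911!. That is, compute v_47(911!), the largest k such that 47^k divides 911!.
v_47(911!) = 19

Legendre's formula: v_p(n!) = Σ_{k ≥ 1} ⌊n / p^k⌋. For p = 47, n = 911, the terms are:
  ⌊911/47^1⌋ = ⌊911/47⌋ = 19
(the next term ⌊911/47^2⌋ = 0, terminating the sum). Summing: v_47(911!) = 19 = 19.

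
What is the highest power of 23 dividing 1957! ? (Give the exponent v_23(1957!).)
v_23(1957!) = 88

Legendre's formula: v_p(n!) = Σ_{k ≥ 1} ⌊n / p^k⌋. For p = 23, n = 1957, the terms are:
  ⌊1957/23^1⌋ = ⌊1957/23⌋ = 85
  ⌊1957/23^2⌋ = ⌊1957/529⌋ = 3
(the next term ⌊1957/23^3⌋ = 0, terminating the sum). Summing: v_23(1957!) = 85 + 3 = 88.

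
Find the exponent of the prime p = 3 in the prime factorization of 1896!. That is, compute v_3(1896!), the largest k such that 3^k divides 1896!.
v_3(1896!) = 944

Legendre's formula: v_p(n!) = Σ_{k ≥ 1} ⌊n / p^k⌋. For p = 3, n = 1896, the terms are:
  ⌊1896/3^1⌋ = ⌊1896/3⌋ = 632
  ⌊1896/3^2⌋ = ⌊1896/9⌋ = 210
  ⌊1896/3^3⌋ = ⌊1896/27⌋ = 70
  ⌊1896/3^4⌋ = ⌊1896/81⌋ = 23
  ⌊1896/3^5⌋ = ⌊1896/243⌋ = 7
  ⌊1896/3^6⌋ = ⌊1896/729⌋ = 2
(the next term ⌊1896/3^7⌋ = 0, terminating the sum). Summing: v_3(1896!) = 632 + 210 + 70 + 23 + 7 + 2 = 944.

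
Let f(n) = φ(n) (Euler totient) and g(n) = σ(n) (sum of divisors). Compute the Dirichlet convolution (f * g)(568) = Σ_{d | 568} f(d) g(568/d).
(φ * σ)(568) = 4544

Divisors of 568: [1, 2, 4, 8, 71, 142, 284, 568]. For each d | 568:
  d = 1: φ(1) · σ(568/1) = 1 · 1080 = 1080
  d = 2: φ(2) · σ(568/2) = 1 · 504 = 504
  d = 4: φ(4) · σ(568/4) = 2 · 216 = 432
  d = 8: φ(8) · σ(568/8) = 4 · 72 = 288
  d = 71: φ(71) · σ(568/71) = 70 · 15 = 1050
  d = 142: φ(142) · σ(568/142) = 70 · 7 = 490
  d = 284: φ(284) · σ(568/284) = 140 · 3 = 420
  d = 568: φ(568) · σ(568/568) = 280 · 1 = 280
Summing: (φ * σ)(568) = 1080 + 504 + 432 + 288 + 1050 + 490 + 420 + 280 = 4544.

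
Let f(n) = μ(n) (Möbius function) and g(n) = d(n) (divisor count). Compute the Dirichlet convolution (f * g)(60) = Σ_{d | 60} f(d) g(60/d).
(μ * d)(60) = 1

Divisors of 60: [1, 2, 3, 4, 5, 6, 10, 12, 15, 20, 30, 60]. For each d | 60:
  d = 1: μ(1) · d(60/1) = 1 · 12 = 12
  d = 2: μ(2) · d(60/2) = -1 · 8 = -8
  d = 3: μ(3) · d(60/3) = -1 · 6 = -6
  d = 4: μ(4) · d(60/4) = 0 · 4 = 0
  d = 5: μ(5) · d(60/5) = -1 · 6 = -6
  d = 6: μ(6) · d(60/6) = 1 · 4 = 4
  d = 10: μ(10) · d(60/10) = 1 · 4 = 4
  d = 12: μ(12) · d(60/12) = 0 · 2 = 0
  d = 15: μ(15) · d(60/15) = 1 · 3 = 3
  d = 20: μ(20) · d(60/20) = 0 · 2 = 0
  d = 30: μ(30) · d(60/30) = -1 · 2 = -2
  d = 60: μ(60) · d(60/60) = 0 · 1 = 0
Summing: (μ * d)(60) = 12 + -8 + -6 + 0 + -6 + 4 + 4 + 0 + 3 + 0 + -2 + 0 = 1.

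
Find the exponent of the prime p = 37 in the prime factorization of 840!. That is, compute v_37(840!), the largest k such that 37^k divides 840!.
v_37(840!) = 22

Legendre's formula: v_p(n!) = Σ_{k ≥ 1} ⌊n / p^k⌋. For p = 37, n = 840, the terms are:
  ⌊840/37^1⌋ = ⌊840/37⌋ = 22
(the next term ⌊840/37^2⌋ = 0, terminating the sum). Summing: v_37(840!) = 22 = 22.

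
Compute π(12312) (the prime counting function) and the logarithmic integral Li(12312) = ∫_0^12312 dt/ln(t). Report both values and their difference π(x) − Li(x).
π(12312) = 1471;  Li(12312) ≈ 1494.27;  π(x) − Li(x) ≈ -23.27.

Direct count of primes ≤ 12312 gives π(12312) = 1471. Numerical evaluation of the logarithmic integral gives Li(12312) ≈ 1494.27. The difference π(x) − Li(x) ≈ -23.27 is typically negative for small/moderate x (Li(x) overestimates), though Littlewood's theorem shows this sign changes infinitely often.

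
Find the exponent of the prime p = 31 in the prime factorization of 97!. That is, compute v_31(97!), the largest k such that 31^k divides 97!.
v_31(97!) = 3

Legendre's formula: v_p(n!) = Σ_{k ≥ 1} ⌊n / p^k⌋. For p = 31, n = 97, the terms are:
  ⌊97/31^1⌋ = ⌊97/31⌋ = 3
(the next term ⌊97/31^2⌋ = 0, terminating the sum). Summing: v_31(97!) = 3 = 3.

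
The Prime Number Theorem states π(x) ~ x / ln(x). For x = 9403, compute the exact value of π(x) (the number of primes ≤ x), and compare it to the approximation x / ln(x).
π(9403) = 1163;  x/ln(x) ≈ 1027.79;  relative error ≈ 11.63%.

Directly count primes up to 9403: π(9403) = 1163. The PNT approximation gives 9403/ln(9403) ≈ 9403/9.14878 ≈ 1027.79. Relative error (π(x) − x/ln(x)) / π(x) ≈ 11.63%; the approximation is known to undercount slightly (Li(x) is a better estimate).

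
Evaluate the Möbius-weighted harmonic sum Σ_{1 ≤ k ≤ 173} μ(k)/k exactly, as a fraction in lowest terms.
Σ μ(k)/k = -793961929871179795717382670578573859259482725009372635516241466829/166589903787325219380851695350896256250980509594874862046961683989710

Values of μ(k) for 1 ≤ k ≤ 173: μ(1) = 1, μ(2) = -1, μ(3) = -1, μ(5) = -1, μ(6) = 1, μ(7) = -1, μ(10) = 1, μ(11) = -1, μ(13) = -1, μ(14) = 1, μ(15) = 1, μ(17) = -1, μ(19) = -1, μ(21) = 1, μ(22) = 1, μ(23) = -1, μ(26) = 1, μ(29) = -1, μ(30) = -1, μ(31) = -1, μ(33) = 1, μ(34) = 1, μ(35) = 1, μ(37) = -1, μ(38) = 1, μ(39) = 1, μ(41) = -1, μ(42) = -1, μ(43) = -1, μ(46) = 1, μ(47) = -1, μ(51) = 1, μ(53) = -1, μ(55) = 1, μ(57) = 1, μ(58) = 1, μ(59) = -1, μ(61) = -1, μ(62) = 1, μ(65) = 1, μ(66) = -1, μ(67) = -1, μ(69) = 1, μ(70) = -1, μ(71) = -1, μ(73) = -1, μ(74) = 1, μ(77) = 1, μ(78) = -1, μ(79) = -1, μ(82) = 1, μ(83) = -1, μ(85) = 1, μ(86) = 1, μ(87) = 1, μ(89) = -1, μ(91) = 1, μ(93) = 1, μ(94) = 1, μ(95) = 1, μ(97) = -1, μ(101) = -1, μ(102) = -1, μ(103) = -1, μ(105) = -1, μ(106) = 1, μ(107) = -1, μ(109) = -1, μ(110) = -1, μ(111) = 1, μ(113) = -1, μ(114) = -1, μ(115) = 1, μ(118) = 1, μ(119) = 1, μ(122) = 1, μ(123) = 1, μ(127) = -1, μ(129) = 1, μ(130) = -1, μ(131) = -1, μ(133) = 1, μ(134) = 1, μ(137) = -1, μ(138) = -1, μ(139) = -1, μ(141) = 1, μ(142) = 1, μ(143) = 1, μ(145) = 1, μ(146) = 1, μ(149) = -1, μ(151) = -1, μ(154) = -1, μ(155) = 1, μ(157) = -1, μ(158) = 1, μ(159) = 1, μ(161) = 1, μ(163) = -1, μ(165) = -1, μ(166) = 1, μ(167) = -1, μ(170) = -1, μ(173) = -1, with μ = 0 on non-squarefree integers. Summing μ(k)/k for k where μ(k) ≠ 0 gives -793961929871179795717382670578573859259482725009372635516241466829/166589903787325219380851695350896256250980509594874862046961683989710 ≈ -0.0048. (PNT ⟺ this sum → 0 as n → ∞.)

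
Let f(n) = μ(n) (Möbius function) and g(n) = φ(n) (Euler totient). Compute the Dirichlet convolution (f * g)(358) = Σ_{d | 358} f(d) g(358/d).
(μ * φ)(358) = 0

Divisors of 358: [1, 2, 179, 358]. For each d | 358:
  d = 1: μ(1) · φ(358/1) = 1 · 178 = 178
  d = 2: μ(2) · φ(358/2) = -1 · 178 = -178
  d = 179: μ(179) · φ(358/179) = -1 · 1 = -1
  d = 358: μ(358) · φ(358/358) = 1 · 1 = 1
Summing: (μ * φ)(358) = 178 + -178 + -1 + 1 = 0.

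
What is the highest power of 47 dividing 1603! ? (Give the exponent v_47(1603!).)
v_47(1603!) = 34

Legendre's formula: v_p(n!) = Σ_{k ≥ 1} ⌊n / p^k⌋. For p = 47, n = 1603, the terms are:
  ⌊1603/47^1⌋ = ⌊1603/47⌋ = 34
(the next term ⌊1603/47^2⌋ = 0, terminating the sum). Summing: v_47(1603!) = 34 = 34.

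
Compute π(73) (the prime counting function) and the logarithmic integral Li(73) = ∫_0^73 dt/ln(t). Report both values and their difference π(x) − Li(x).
π(73) = 21;  Li(73) ≈ 24.06;  π(x) − Li(x) ≈ -3.06.

Direct count of primes ≤ 73 gives π(73) = 21. Numerical evaluation of the logarithmic integral gives Li(73) ≈ 24.06. The difference π(x) − Li(x) ≈ -3.06 is typically negative for small/moderate x (Li(x) overestimates), though Littlewood's theorem shows this sign changes infinitely often.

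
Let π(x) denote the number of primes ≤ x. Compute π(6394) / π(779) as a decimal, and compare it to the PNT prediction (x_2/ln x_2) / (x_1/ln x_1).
π(6394)/π(779) = 833/137 ≈ 6.0803;  PNT prediction ≈ 6.2362.

π(779) = 137 and π(6394) = 833, so π(6394)/π(779) ≈ 6.0803. The PNT-predicted ratio is (6394/ln(6394)) / (779/ln(779)) ≈ 6.2362. The two agree to within a few percent, as expected.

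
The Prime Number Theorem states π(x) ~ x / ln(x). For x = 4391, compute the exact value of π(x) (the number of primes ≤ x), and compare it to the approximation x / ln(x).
π(4391) = 598;  x/ln(x) ≈ 523.53;  relative error ≈ 12.45%.

Directly count primes up to 4391: π(4391) = 598. The PNT approximation gives 4391/ln(4391) ≈ 4391/8.38731 ≈ 523.53. Relative error (π(x) − x/ln(x)) / π(x) ≈ 12.45%; the approximation is known to undercount slightly (Li(x) is a better estimate).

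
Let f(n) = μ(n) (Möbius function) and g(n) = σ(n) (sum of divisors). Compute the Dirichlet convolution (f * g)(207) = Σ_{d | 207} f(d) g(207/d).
(μ * σ)(207) = 207

Divisors of 207: [1, 3, 9, 23, 69, 207]. For each d | 207:
  d = 1: μ(1) · σ(207/1) = 1 · 312 = 312
  d = 3: μ(3) · σ(207/3) = -1 · 96 = -96
  d = 9: μ(9) · σ(207/9) = 0 · 24 = 0
  d = 23: μ(23) · σ(207/23) = -1 · 13 = -13
  d = 69: μ(69) · σ(207/69) = 1 · 4 = 4
  d = 207: μ(207) · σ(207/207) = 0 · 1 = 0
Summing: (μ * σ)(207) = 312 + -96 + 0 + -13 + 4 + 0 = 207.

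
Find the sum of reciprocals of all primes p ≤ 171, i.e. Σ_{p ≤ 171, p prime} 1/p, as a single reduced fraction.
Σ 1/p = 1840793455149223796977553240989608507934961889604586193282330007699/962947420735983927056946215901134429196419130606213075415963491270

π(171) = 39, so the primes ≤ 171 are [2, 3, 5, 7, 11, 13, 17, 19, 23, 29, 31, 37, 41, 43, 47, 53, 59, 61, 67, 71, 73, 79, 83, 89, 97, 101, 103, 107, 109, 113, 127, 131, 137, 139, 149, 151, 157, 163, 167]. Summing 1/p over these primes: 1840793455149223796977553240989608507934961889604586193282330007699/962947420735983927056946215901134429196419130606213075415963491270 ≈ 1.9116. Mertens estimate ln ln(171) + 0.2615 ≈ 1.8989.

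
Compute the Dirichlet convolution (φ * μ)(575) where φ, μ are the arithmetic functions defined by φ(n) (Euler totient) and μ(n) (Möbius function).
(φ * μ)(575) = 336

Divisors of 575: [1, 5, 23, 25, 115, 575]. For each d | 575:
  d = 1: φ(1) · μ(575/1) = 1 · 0 = 0
  d = 5: φ(5) · μ(575/5) = 4 · 1 = 4
  d = 23: φ(23) · μ(575/23) = 22 · 0 = 0
  d = 25: φ(25) · μ(575/25) = 20 · -1 = -20
  d = 115: φ(115) · μ(575/115) = 88 · -1 = -88
  d = 575: φ(575) · μ(575/575) = 440 · 1 = 440
Summing: (φ * μ)(575) = 0 + 4 + 0 + -20 + -88 + 440 = 336.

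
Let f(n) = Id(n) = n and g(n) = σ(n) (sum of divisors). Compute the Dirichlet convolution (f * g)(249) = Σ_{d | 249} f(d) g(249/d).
(Id * σ)(249) = 1169

Divisors of 249: [1, 3, 83, 249]. For each d | 249:
  d = 1: Id(1) · σ(249/1) = 1 · 336 = 336
  d = 3: Id(3) · σ(249/3) = 3 · 84 = 252
  d = 83: Id(83) · σ(249/83) = 83 · 4 = 332
  d = 249: Id(249) · σ(249/249) = 249 · 1 = 249
Summing: (Id * σ)(249) = 336 + 252 + 332 + 249 = 1169.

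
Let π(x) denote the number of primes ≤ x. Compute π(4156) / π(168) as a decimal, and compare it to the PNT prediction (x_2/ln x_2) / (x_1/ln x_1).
π(4156)/π(168) = 571/39 ≈ 14.6410;  PNT prediction ≈ 15.2127.

π(168) = 39 and π(4156) = 571, so π(4156)/π(168) ≈ 14.6410. The PNT-predicted ratio is (4156/ln(4156)) / (168/ln(168)) ≈ 15.2127. The two agree to within a few percent, as expected.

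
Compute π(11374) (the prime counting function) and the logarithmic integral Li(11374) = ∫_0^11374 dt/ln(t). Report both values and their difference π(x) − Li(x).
π(11374) = 1373;  Li(11374) ≈ 1394.26;  π(x) − Li(x) ≈ -21.26.

Direct count of primes ≤ 11374 gives π(11374) = 1373. Numerical evaluation of the logarithmic integral gives Li(11374) ≈ 1394.26. The difference π(x) − Li(x) ≈ -21.26 is typically negative for small/moderate x (Li(x) overestimates), though Littlewood's theorem shows this sign changes infinitely often.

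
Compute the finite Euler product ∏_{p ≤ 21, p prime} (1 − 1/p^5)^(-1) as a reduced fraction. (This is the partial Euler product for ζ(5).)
∏ = 995488417328655275157507375/960036697434231116505428608

The primes p ≤ 21 are [2, 3, 5, 7, 11, 13, 17, 19]. For each prime, (1 − 1/p^5)^(-1) = p^5 / (p^5 − 1). The product is (1 − 1/2^5)^(-1), (1 − 1/3^5)^(-1), (1 − 1/5^5)^(-1), (1 − 1/7^5)^(-1), (1 − 1/11^5)^(-1), (1 − 1/13^5)^(-1), (1 − 1/17^5)^(-1), (1 − 1/19^5)^(-1) = ∏ p^5 / (p^5 − 1) = 995488417328655275157507375/960036697434231116505428608.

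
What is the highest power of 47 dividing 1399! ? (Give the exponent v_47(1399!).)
v_47(1399!) = 29

Legendre's formula: v_p(n!) = Σ_{k ≥ 1} ⌊n / p^k⌋. For p = 47, n = 1399, the terms are:
  ⌊1399/47^1⌋ = ⌊1399/47⌋ = 29
(the next term ⌊1399/47^2⌋ = 0, terminating the sum). Summing: v_47(1399!) = 29 = 29.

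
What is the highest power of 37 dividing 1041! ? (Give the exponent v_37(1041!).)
v_37(1041!) = 28

Legendre's formula: v_p(n!) = Σ_{k ≥ 1} ⌊n / p^k⌋. For p = 37, n = 1041, the terms are:
  ⌊1041/37^1⌋ = ⌊1041/37⌋ = 28
(the next term ⌊1041/37^2⌋ = 0, terminating the sum). Summing: v_37(1041!) = 28 = 28.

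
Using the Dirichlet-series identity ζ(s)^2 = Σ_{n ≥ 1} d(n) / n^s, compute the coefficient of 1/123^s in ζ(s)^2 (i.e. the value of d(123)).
d(123) = 4

ζ(s)^2 = (Σ 1/m^s)(Σ 1/k^s). The coefficient of 1/n^s in the product is the number of ordered pairs (m, k) with mk = n, which equals d(n). For n = 123, divisors are [1, 3, 41, 123], so d(123) = 4.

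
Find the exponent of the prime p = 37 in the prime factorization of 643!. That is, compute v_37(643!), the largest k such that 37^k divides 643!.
v_37(643!) = 17

Legendre's formula: v_p(n!) = Σ_{k ≥ 1} ⌊n / p^k⌋. For p = 37, n = 643, the terms are:
  ⌊643/37^1⌋ = ⌊643/37⌋ = 17
(the next term ⌊643/37^2⌋ = 0, terminating the sum). Summing: v_37(643!) = 17 = 17.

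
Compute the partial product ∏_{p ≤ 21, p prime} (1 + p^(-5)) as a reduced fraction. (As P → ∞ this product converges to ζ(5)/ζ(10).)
∏ = 405833785877367637916288/391770333462674252324875

The primes p ≤ 21 are [2, 3, 5, 7, 11, 13, 17, 19]. For each, (1 + 1/p^5) = (p^5 + 1)/p^5. Multiplying these fractions over p ∈ [2, 3, 5, 7, 11, 13, 17, 19] gives 405833785877367637916288/391770333462674252324875. (In the limit P → ∞ this tends to ζ(5)/ζ(10).)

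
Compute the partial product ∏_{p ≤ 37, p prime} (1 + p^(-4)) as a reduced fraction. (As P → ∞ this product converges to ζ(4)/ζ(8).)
∏ = 706902957735712331680943125904125462935190109312/655798773317600826641830943030775489929079680625

The primes p ≤ 37 are [2, 3, 5, 7, 11, 13, 17, 19, 23, 29, 31, 37]. For each, (1 + 1/p^4) = (p^4 + 1)/p^4. Multiplying these fractions over p ∈ [2, 3, 5, 7, 11, 13, 17, 19, 23, 29, 31, 37] gives 706902957735712331680943125904125462935190109312/655798773317600826641830943030775489929079680625. (In the limit P → ∞ this tends to ζ(4)/ζ(8).)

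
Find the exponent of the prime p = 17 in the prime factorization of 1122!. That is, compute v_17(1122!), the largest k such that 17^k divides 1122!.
v_17(1122!) = 69

Legendre's formula: v_p(n!) = Σ_{k ≥ 1} ⌊n / p^k⌋. For p = 17, n = 1122, the terms are:
  ⌊1122/17^1⌋ = ⌊1122/17⌋ = 66
  ⌊1122/17^2⌋ = ⌊1122/289⌋ = 3
(the next term ⌊1122/17^3⌋ = 0, terminating the sum). Summing: v_17(1122!) = 66 + 3 = 69.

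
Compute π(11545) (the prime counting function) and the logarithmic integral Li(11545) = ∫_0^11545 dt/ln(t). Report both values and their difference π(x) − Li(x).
π(11545) = 1390;  Li(11545) ≈ 1412.56;  π(x) − Li(x) ≈ -22.56.

Direct count of primes ≤ 11545 gives π(11545) = 1390. Numerical evaluation of the logarithmic integral gives Li(11545) ≈ 1412.56. The difference π(x) − Li(x) ≈ -22.56 is typically negative for small/moderate x (Li(x) overestimates), though Littlewood's theorem shows this sign changes infinitely often.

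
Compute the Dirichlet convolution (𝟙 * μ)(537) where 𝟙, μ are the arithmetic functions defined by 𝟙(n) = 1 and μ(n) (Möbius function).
(𝟙 * μ)(537) = 0

Divisors of 537: [1, 3, 179, 537]. For each d | 537:
  d = 1: 𝟙(1) · μ(537/1) = 1 · 1 = 1
  d = 3: 𝟙(3) · μ(537/3) = 1 · -1 = -1
  d = 179: 𝟙(179) · μ(537/179) = 1 · -1 = -1
  d = 537: 𝟙(537) · μ(537/537) = 1 · 1 = 1
Summing: (𝟙 * μ)(537) = 1 + -1 + -1 + 1 = 0.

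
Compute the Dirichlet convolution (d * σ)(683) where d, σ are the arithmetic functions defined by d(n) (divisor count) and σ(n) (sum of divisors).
(d * σ)(683) = 686

Divisors of 683: [1, 683]. For each d | 683:
  d = 1: d(1) · σ(683/1) = 1 · 684 = 684
  d = 683: d(683) · σ(683/683) = 2 · 1 = 2
Summing: (d * σ)(683) = 684 + 2 = 686.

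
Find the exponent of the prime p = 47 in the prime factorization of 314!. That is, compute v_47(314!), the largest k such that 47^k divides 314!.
v_47(314!) = 6

Legendre's formula: v_p(n!) = Σ_{k ≥ 1} ⌊n / p^k⌋. For p = 47, n = 314, the terms are:
  ⌊314/47^1⌋ = ⌊314/47⌋ = 6
(the next term ⌊314/47^2⌋ = 0, terminating the sum). Summing: v_47(314!) = 6 = 6.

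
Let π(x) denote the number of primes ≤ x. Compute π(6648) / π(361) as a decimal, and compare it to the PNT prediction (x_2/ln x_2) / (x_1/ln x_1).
π(6648)/π(361) = 856/72 ≈ 11.8889;  PNT prediction ≈ 12.3206.

π(361) = 72 and π(6648) = 856, so π(6648)/π(361) ≈ 11.8889. The PNT-predicted ratio is (6648/ln(6648)) / (361/ln(361)) ≈ 12.3206. The two agree to within a few percent, as expected.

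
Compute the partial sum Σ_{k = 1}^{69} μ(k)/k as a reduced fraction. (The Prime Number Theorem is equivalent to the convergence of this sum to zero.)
Σ μ(k)/k = 62016792506357023374451/3929160775540133527939545

Values of μ(k) for 1 ≤ k ≤ 69: μ(1) = 1, μ(2) = -1, μ(3) = -1, μ(5) = -1, μ(6) = 1, μ(7) = -1, μ(10) = 1, μ(11) = -1, μ(13) = -1, μ(14) = 1, μ(15) = 1, μ(17) = -1, μ(19) = -1, μ(21) = 1, μ(22) = 1, μ(23) = -1, μ(26) = 1, μ(29) = -1, μ(30) = -1, μ(31) = -1, μ(33) = 1, μ(34) = 1, μ(35) = 1, μ(37) = -1, μ(38) = 1, μ(39) = 1, μ(41) = -1, μ(42) = -1, μ(43) = -1, μ(46) = 1, μ(47) = -1, μ(51) = 1, μ(53) = -1, μ(55) = 1, μ(57) = 1, μ(58) = 1, μ(59) = -1, μ(61) = -1, μ(62) = 1, μ(65) = 1, μ(66) = -1, μ(67) = -1, μ(69) = 1, with μ = 0 on non-squarefree integers. Summing μ(k)/k for k where μ(k) ≠ 0 gives 62016792506357023374451/3929160775540133527939545 ≈ 0.0158. (PNT ⟺ this sum → 0 as n → ∞.)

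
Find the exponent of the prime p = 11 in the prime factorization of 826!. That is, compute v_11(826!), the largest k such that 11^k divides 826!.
v_11(826!) = 81

Legendre's formula: v_p(n!) = Σ_{k ≥ 1} ⌊n / p^k⌋. For p = 11, n = 826, the terms are:
  ⌊826/11^1⌋ = ⌊826/11⌋ = 75
  ⌊826/11^2⌋ = ⌊826/121⌋ = 6
(the next term ⌊826/11^3⌋ = 0, terminating the sum). Summing: v_11(826!) = 75 + 6 = 81.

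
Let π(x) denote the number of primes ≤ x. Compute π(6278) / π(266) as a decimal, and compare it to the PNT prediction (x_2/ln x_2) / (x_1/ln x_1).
π(6278)/π(266) = 817/56 ≈ 14.5893;  PNT prediction ≈ 15.0694.

π(266) = 56 and π(6278) = 817, so π(6278)/π(266) ≈ 14.5893. The PNT-predicted ratio is (6278/ln(6278)) / (266/ln(266)) ≈ 15.0694. The two agree to within a few percent, as expected.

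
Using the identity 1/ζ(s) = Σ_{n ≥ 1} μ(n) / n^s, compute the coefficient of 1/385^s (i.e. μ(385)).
μ(385) = -1

Factor n = 385 = 5 · 7 · 11. μ(n) = 0 if any exponent ≥ 2 (not squarefree); otherwise μ(n) = (−1)^{ω(n)} where ω(n) is the number of distinct prime factors. Applying: μ(385) = -1.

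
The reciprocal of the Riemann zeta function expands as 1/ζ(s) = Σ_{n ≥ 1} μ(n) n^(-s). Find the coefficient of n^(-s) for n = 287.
μ(287) = 1

Factor n = 287 = 7 · 41. μ(n) = 0 if any exponent ≥ 2 (not squarefree); otherwise μ(n) = (−1)^{ω(n)} where ω(n) is the number of distinct prime factors. Applying: μ(287) = 1.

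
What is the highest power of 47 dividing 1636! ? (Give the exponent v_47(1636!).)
v_47(1636!) = 34

Legendre's formula: v_p(n!) = Σ_{k ≥ 1} ⌊n / p^k⌋. For p = 47, n = 1636, the terms are:
  ⌊1636/47^1⌋ = ⌊1636/47⌋ = 34
(the next term ⌊1636/47^2⌋ = 0, terminating the sum). Summing: v_47(1636!) = 34 = 34.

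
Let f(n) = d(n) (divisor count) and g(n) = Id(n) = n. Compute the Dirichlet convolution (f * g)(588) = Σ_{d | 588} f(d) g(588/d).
(d * Id)(588) = 3630

Divisors of 588: [1, 2, 3, 4, 6, 7, 12, 14, 21, 28, 42, 49, 84, 98, 147, 196, 294, 588]. For each d | 588:
  d = 1: d(1) · Id(588/1) = 1 · 588 = 588
  d = 2: d(2) · Id(588/2) = 2 · 294 = 588
  d = 3: d(3) · Id(588/3) = 2 · 196 = 392
  d = 4: d(4) · Id(588/4) = 3 · 147 = 441
  d = 6: d(6) · Id(588/6) = 4 · 98 = 392
  d = 7: d(7) · Id(588/7) = 2 · 84 = 168
  d = 12: d(12) · Id(588/12) = 6 · 49 = 294
  d = 14: d(14) · Id(588/14) = 4 · 42 = 168
  d = 21: d(21) · Id(588/21) = 4 · 28 = 112
  d = 28: d(28) · Id(588/28) = 6 · 21 = 126
  d = 42: d(42) · Id(588/42) = 8 · 14 = 112
  d = 49: d(49) · Id(588/49) = 3 · 12 = 36
  d = 84: d(84) · Id(588/84) = 12 · 7 = 84
  d = 98: d(98) · Id(588/98) = 6 · 6 = 36
  d = 147: d(147) · Id(588/147) = 6 · 4 = 24
  d = 196: d(196) · Id(588/196) = 9 · 3 = 27
  d = 294: d(294) · Id(588/294) = 12 · 2 = 24
  d = 588: d(588) · Id(588/588) = 18 · 1 = 18
Summing: (d * Id)(588) = 588 + 588 + 392 + 441 + 392 + 168 + 294 + 168 + 112 + 126 + 112 + 36 + 84 + 36 + 24 + 27 + 24 + 18 = 3630.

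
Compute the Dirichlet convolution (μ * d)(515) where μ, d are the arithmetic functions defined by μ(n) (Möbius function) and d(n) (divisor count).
(μ * d)(515) = 1

Divisors of 515: [1, 5, 103, 515]. For each d | 515:
  d = 1: μ(1) · d(515/1) = 1 · 4 = 4
  d = 5: μ(5) · d(515/5) = -1 · 2 = -2
  d = 103: μ(103) · d(515/103) = -1 · 2 = -2
  d = 515: μ(515) · d(515/515) = 1 · 1 = 1
Summing: (μ * d)(515) = 4 + -2 + -2 + 1 = 1.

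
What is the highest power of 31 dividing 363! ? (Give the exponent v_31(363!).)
v_31(363!) = 11

Legendre's formula: v_p(n!) = Σ_{k ≥ 1} ⌊n / p^k⌋. For p = 31, n = 363, the terms are:
  ⌊363/31^1⌋ = ⌊363/31⌋ = 11
(the next term ⌊363/31^2⌋ = 0, terminating the sum). Summing: v_31(363!) = 11 = 11.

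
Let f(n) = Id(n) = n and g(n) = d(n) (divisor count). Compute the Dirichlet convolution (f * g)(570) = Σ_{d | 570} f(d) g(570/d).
(Id * d)(570) = 2940

Divisors of 570: [1, 2, 3, 5, 6, 10, 15, 19, 30, 38, 57, 95, 114, 190, 285, 570]. For each d | 570:
  d = 1: Id(1) · d(570/1) = 1 · 16 = 16
  d = 2: Id(2) · d(570/2) = 2 · 8 = 16
  d = 3: Id(3) · d(570/3) = 3 · 8 = 24
  d = 5: Id(5) · d(570/5) = 5 · 8 = 40
  d = 6: Id(6) · d(570/6) = 6 · 4 = 24
  d = 10: Id(10) · d(570/10) = 10 · 4 = 40
  d = 15: Id(15) · d(570/15) = 15 · 4 = 60
  d = 19: Id(19) · d(570/19) = 19 · 8 = 152
  d = 30: Id(30) · d(570/30) = 30 · 2 = 60
  d = 38: Id(38) · d(570/38) = 38 · 4 = 152
  d = 57: Id(57) · d(570/57) = 57 · 4 = 228
  d = 95: Id(95) · d(570/95) = 95 · 4 = 380
  d = 114: Id(114) · d(570/114) = 114 · 2 = 228
  d = 190: Id(190) · d(570/190) = 190 · 2 = 380
  d = 285: Id(285) · d(570/285) = 285 · 2 = 570
  d = 570: Id(570) · d(570/570) = 570 · 1 = 570
Summing: (Id * d)(570) = 16 + 16 + 24 + 40 + 24 + 40 + 60 + 152 + 60 + 152 + 228 + 380 + 228 + 380 + 570 + 570 = 2940.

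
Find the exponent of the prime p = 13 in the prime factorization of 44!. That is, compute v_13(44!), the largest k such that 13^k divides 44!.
v_13(44!) = 3

Legendre's formula: v_p(n!) = Σ_{k ≥ 1} ⌊n / p^k⌋. For p = 13, n = 44, the terms are:
  ⌊44/13^1⌋ = ⌊44/13⌋ = 3
(the next term ⌊44/13^2⌋ = 0, terminating the sum). Summing: v_13(44!) = 3 = 3.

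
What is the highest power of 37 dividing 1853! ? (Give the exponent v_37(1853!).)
v_37(1853!) = 51

Legendre's formula: v_p(n!) = Σ_{k ≥ 1} ⌊n / p^k⌋. For p = 37, n = 1853, the terms are:
  ⌊1853/37^1⌋ = ⌊1853/37⌋ = 50
  ⌊1853/37^2⌋ = ⌊1853/1369⌋ = 1
(the next term ⌊1853/37^3⌋ = 0, terminating the sum). Summing: v_37(1853!) = 50 + 1 = 51.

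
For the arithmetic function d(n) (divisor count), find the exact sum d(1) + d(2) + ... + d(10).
Σ_{n ≤ 10} d(n) = 27

Compute d(n) for each 1 ≤ n ≤ 10: d(1) = 1, d(2) = 2, d(3) = 2, d(4) = 3, d(5) = 2, d(6) = 4, d(7) = 2, d(8) = 4, d(9) = 3, d(10) = 4. Summing all 10 values: 27. (Dirichlet's divisor formula: Σ_{n ≤ x} d(n) = x ln(x) + (2γ − 1) x + O(√x). For x = 10, the asymptotic estimate is ≈ 24.57.)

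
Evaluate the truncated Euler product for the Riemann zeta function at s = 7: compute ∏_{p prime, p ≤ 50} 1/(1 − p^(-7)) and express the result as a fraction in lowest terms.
∏ = 23382886769632432571789841128782562016512130510871147719864543051070039135878767058418261603816212645625/23189273096315310437319062436725495011112024414316439805760324840606793884675752039664775666767203598336

The primes p ≤ 50 are [2, 3, 5, 7, 11, 13, 17, 19, 23, 29, 31, 37, 41, 43, 47]. For each prime, (1 − 1/p^7)^(-1) = p^7 / (p^7 − 1). The product is (1 − 1/2^7)^(-1), (1 − 1/3^7)^(-1), (1 − 1/5^7)^(-1), (1 − 1/7^7)^(-1), (1 − 1/11^7)^(-1), (1 − 1/13^7)^(-1), (1 − 1/17^7)^(-1), (1 − 1/19^7)^(-1), (1 − 1/23^7)^(-1), (1 − 1/29^7)^(-1), (1 − 1/31^7)^(-1), (1 − 1/37^7)^(-1), (1 − 1/41^7)^(-1), (1 − 1/43^7)^(-1), (1 − 1/47^7)^(-1) = ∏ p^7 / (p^7 − 1) = 23382886769632432571789841128782562016512130510871147719864543051070039135878767058418261603816212645625/23189273096315310437319062436725495011112024414316439805760324840606793884675752039664775666767203598336.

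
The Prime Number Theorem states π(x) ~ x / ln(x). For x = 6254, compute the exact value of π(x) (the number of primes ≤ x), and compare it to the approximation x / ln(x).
π(6254) = 812;  x/ln(x) ≈ 715.48;  relative error ≈ 11.89%.

Directly count primes up to 6254: π(6254) = 812. The PNT approximation gives 6254/ln(6254) ≈ 6254/8.74098 ≈ 715.48. Relative error (π(x) − x/ln(x)) / π(x) ≈ 11.89%; the approximation is known to undercount slightly (Li(x) is a better estimate).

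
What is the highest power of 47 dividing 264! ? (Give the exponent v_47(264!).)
v_47(264!) = 5

Legendre's formula: v_p(n!) = Σ_{k ≥ 1} ⌊n / p^k⌋. For p = 47, n = 264, the terms are:
  ⌊264/47^1⌋ = ⌊264/47⌋ = 5
(the next term ⌊264/47^2⌋ = 0, terminating the sum). Summing: v_47(264!) = 5 = 5.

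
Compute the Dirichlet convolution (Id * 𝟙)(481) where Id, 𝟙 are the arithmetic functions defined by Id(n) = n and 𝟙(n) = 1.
(Id * 𝟙)(481) = 532

Divisors of 481: [1, 13, 37, 481]. For each d | 481:
  d = 1: Id(1) · 𝟙(481/1) = 1 · 1 = 1
  d = 13: Id(13) · 𝟙(481/13) = 13 · 1 = 13
  d = 37: Id(37) · 𝟙(481/37) = 37 · 1 = 37
  d = 481: Id(481) · 𝟙(481/481) = 481 · 1 = 481
Summing: (Id * 𝟙)(481) = 1 + 13 + 37 + 481 = 532.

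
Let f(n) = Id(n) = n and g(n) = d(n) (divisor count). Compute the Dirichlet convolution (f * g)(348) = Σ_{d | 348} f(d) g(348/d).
(Id * d)(348) = 1705

Divisors of 348: [1, 2, 3, 4, 6, 12, 29, 58, 87, 116, 174, 348]. For each d | 348:
  d = 1: Id(1) · d(348/1) = 1 · 12 = 12
  d = 2: Id(2) · d(348/2) = 2 · 8 = 16
  d = 3: Id(3) · d(348/3) = 3 · 6 = 18
  d = 4: Id(4) · d(348/4) = 4 · 4 = 16
  d = 6: Id(6) · d(348/6) = 6 · 4 = 24
  d = 12: Id(12) · d(348/12) = 12 · 2 = 24
  d = 29: Id(29) · d(348/29) = 29 · 6 = 174
  d = 58: Id(58) · d(348/58) = 58 · 4 = 232
  d = 87: Id(87) · d(348/87) = 87 · 3 = 261
  d = 116: Id(116) · d(348/116) = 116 · 2 = 232
  d = 174: Id(174) · d(348/174) = 174 · 2 = 348
  d = 348: Id(348) · d(348/348) = 348 · 1 = 348
Summing: (Id * d)(348) = 12 + 16 + 18 + 16 + 24 + 24 + 174 + 232 + 261 + 232 + 348 + 348 = 1705.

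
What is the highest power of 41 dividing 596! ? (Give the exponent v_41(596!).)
v_41(596!) = 14

Legendre's formula: v_p(n!) = Σ_{k ≥ 1} ⌊n / p^k⌋. For p = 41, n = 596, the terms are:
  ⌊596/41^1⌋ = ⌊596/41⌋ = 14
(the next term ⌊596/41^2⌋ = 0, terminating the sum). Summing: v_41(596!) = 14 = 14.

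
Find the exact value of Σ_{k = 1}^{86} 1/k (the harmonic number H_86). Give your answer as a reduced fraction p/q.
H_86 = 3698356445237207772956045432953649519/734184632222154704090370027645633600

Direct summation: H_86 = 1 + 1/2 + ... + 1/86. The least common denominator is lcm(1, ..., 86) = 8076030954443701744994070304101969600; over this denominator the numerator is 8076030954443701744994070304101969600 + 4038015477221850872497035152050984800 + 2692010318147900581664690101367323200 + 2019007738610925436248517576025492400 + 1615206190888740348998814060820393920 + 1346005159073950290832345050683661600 + 1153718707777671677856295757728852800 + 1009503869305462718124258788012746200 + 897336772715966860554896700455774400 + 807603095444370174499407030410196960 + 734184632222154704090370027645633600 + 673002579536975145416172525341830800 + 621233150341823211153390023392459200 + 576859353888835838928147878864426400 + 538402063629580116332938020273464640 + 504751934652731359062129394006373100 + 475060644379041279117298253182468800 + 448668386357983430277448350227887200 + 425054260760194828683898437057998400 + 403801547722185087249703515205098480 + 384572902592557225952098585909617600 + 367092316111077352045185013822816800 + 351131780627987032391046534960955200 + 336501289768487572708086262670915400 + 323041238177748069799762812164078784 + 310616575170911605576695011696229600 + 299112257571988953518298900151924800 + 288429676944417919464073939432213200 + 278483826015300060172209320831102400 + 269201031814790058166469010136732320 + 260517127562700056290131300132321600 + 252375967326365679531064697003186550 + 244728210740718234696790009215211200 + 237530322189520639558649126591234400 + 230743741555534335571259151545770560 + 224334193178991715138724175113943600 + 218271106876856803918758656867620800 + 212527130380097414341949218528999200 + 207077716780607737051130007797486400 + 201900773861092543624851757602549240 + 196976364742529310853513909856145600 + 192286451296278612976049292954808800 + 187814673359155854534745821025627200 + 183546158055538676022592506911408400 + 179467354543193372110979340091154880 + 175565890313993516195523267480477600 + 171830445839227696702001495831956800 + 168250644884243786354043131335457700 + 164816958253953096836613679675550400 + 161520619088874034899881406082039392 + 158353548126347093039099417727489600 + 155308287585455802788347505848114800 + 152377942536673617830076798190603200 + 149556128785994476759149450075962400 + 146836926444430940818074005529126720 + 144214838472208959732036969716106600 + 141684753586731609561299479019332800 + 139241913007650030086104660415551200 + 136881880583791554999899496679694400 + 134600515907395029083234505068366160 + 132393950072847569590066726296753600 + 130258563781350028145065650066160800 + 128190967530852408650699528636539200 + 126187983663182839765532348501593275 + 124246630068364642230678004678491840 + 122364105370359117348395004607605600 + 120537775439458234999911497076148800 + 118765161094760319779324563295617200 + 117043926875995677463682178320318400 + 115371870777767167785629575772885280 + 113746914851319742887240426818337600 + 112167096589495857569362087556971800 + 110630561019776736232795483617835200 + 109135553438428401959379328433810400 + 107680412725916023266587604054692928 + 106263565190048707170974609264499600 + 104883518888879243441481432520804800 + 103538858390303868525565003898743200 + 102228239929667110696127472203822400 + 100950386930546271812425878801274620 + 99704085857329651172766300050641600 + 98488182371264655426756954928072800 + 97301577764381948734868316916891200 + 96143225648139306488024646477404400 + 95012128875808255823459650636493760 + 93907336679577927267372910512813600 = 40681920897609285502516499762490144709, so H_86 = 40681920897609285502516499762490144709/8076030954443701744994070304101969600; reducing by gcd(40681920897609285502516499762490144709, 8076030954443701744994070304101969600) = 11 gives 3698356445237207772956045432953649519/734184632222154704090370027645633600 ≈ 5.03737. (The PNT-adjacent estimate ln(86) + γ ≈ 5.03156 matches within O(1/n).)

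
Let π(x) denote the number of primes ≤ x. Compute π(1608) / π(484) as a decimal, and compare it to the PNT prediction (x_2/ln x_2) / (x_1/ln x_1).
π(1608)/π(484) = 253/92 ≈ 2.7500;  PNT prediction ≈ 2.7820.

π(484) = 92 and π(1608) = 253, so π(1608)/π(484) ≈ 2.7500. The PNT-predicted ratio is (1608/ln(1608)) / (484/ln(484)) ≈ 2.7820. The two agree to within a few percent, as expected.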